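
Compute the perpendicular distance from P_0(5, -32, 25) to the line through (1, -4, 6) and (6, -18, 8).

A direction vector is d = (5, -14, 2).
AP = (4, -28, 19), and AP × d = (210, 87, 84).
|AP × d|² = 58725 and |d|² = 225, so the distance is √(58725/225) = √261 = 3√29.

3√29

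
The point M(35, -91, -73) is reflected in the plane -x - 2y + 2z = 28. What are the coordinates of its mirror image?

With n = (-1, -2, 2), the signed offset is (n·M − 28)/|n|² = -27/9 = -3.
M' = M − 2t·n = (35, -91, -73) − (-6)·(-1, -2, 2) = (29, -103, -61).

(29, -103, -61)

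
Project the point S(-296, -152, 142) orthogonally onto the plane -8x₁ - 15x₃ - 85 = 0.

The perpendicular from S has direction n = (-8, 0, -15): r = (-296, -152, 142) + λ(-8, 0, -15).
Substitute into the plane: n·(S + λn) = 85 gives 238 + 289λ = 85, so λ = -9/17.
Foot = (-296, -152, 142) + (-9/17)·(-8, 0, -15) = (-4960/17, -152, 2549/17).

(-4960/17, -152, 2549/17)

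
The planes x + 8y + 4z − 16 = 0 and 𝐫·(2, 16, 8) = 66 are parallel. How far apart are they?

17/9

Divide the second equation by 2 to match normals: x + 8y + 4z = 33.
With common normal n = (1, 8, 4) (|n| = 9), the distance is |16 − 33|/|n| = 17/9.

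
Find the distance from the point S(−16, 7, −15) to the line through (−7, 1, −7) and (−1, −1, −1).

√10

A direction vector is d = (6, −2, 6).
AP = (−9, 6, −8), and AP × d = (20, 6, −18).
|AP × d|² = 760 and |d|² = 76, so the distance is √(760/76) = √10.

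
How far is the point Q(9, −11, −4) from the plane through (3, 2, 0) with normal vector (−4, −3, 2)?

7√29/29

The plane has equation n·(r − (3, 2, 0)) = 0, i.e. n·r = -18.
d = |(-4)·9 + (-3)·(-11) + 2·(-4) − (-18)| / √(16 + 9 + 4) = |7| / √29 = 7/√29.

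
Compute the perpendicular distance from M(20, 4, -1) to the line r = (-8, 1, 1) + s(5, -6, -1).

Direction vector d = (5, -6, -1).
AP = (28, 3, -2), and AP × d = (-15, 18, -183).
|AP × d|² = 34038 and |d|² = 62, so the distance is √(34038/62) = √549 = 3√61.

3√61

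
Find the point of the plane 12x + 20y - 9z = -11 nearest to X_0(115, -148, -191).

(2803/25, -764/5, -4721/25)

The perpendicular from X_0 has direction n = (12, 20, -9): r = (115, -148, -191) + t(12, 20, -9).
Substitute into the plane: n·(X_0 + tn) = -11 gives 139 + 625t = -11, so t = -6/25.
Foot = (115, -148, -191) + (-6/25)·(12, 20, -9) = (2803/25, -764/5, -4721/25).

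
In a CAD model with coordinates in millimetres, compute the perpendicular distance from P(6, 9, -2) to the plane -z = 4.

Normal vector n = (0, 0, -1), and n·(6, 9, -2) - 4 = -2.
|n| = √(0 + 0 + 1) = 1, so the distance is |-2|/1 = 2.

2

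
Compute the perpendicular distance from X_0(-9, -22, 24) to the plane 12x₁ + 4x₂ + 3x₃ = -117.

n = (12, 4, 3); n·P − (-117) = -7; |n| = 13; distance = 7/13.

7/13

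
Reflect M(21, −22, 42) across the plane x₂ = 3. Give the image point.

n = (0, 1, 0), |n|² = 1, n·M − 3 = -25, so t = -25/1 = -25.
Foot F = M − (-25)·n = (21, 3, 42); the reflection is 2F − M = (21, 28, 42).

(21, 28, 42)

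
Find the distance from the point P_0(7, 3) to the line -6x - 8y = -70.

d = |(-6)·7 + (-8)·3 − (-70)| / √(36 + 64) = |4|/10 = 2/5.

2/5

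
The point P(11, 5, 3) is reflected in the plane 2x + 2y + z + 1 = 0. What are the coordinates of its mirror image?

(-5, -11, -5)

With n = (2, 2, 1), the signed offset is (n·P − (-1))/|n|² = 36/9 = 4.
P' = P − 2t·n = (11, 5, 3) − 8·(2, 2, 1) = (−5, −11, −5).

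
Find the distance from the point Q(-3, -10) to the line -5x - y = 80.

55/√26

d = |(-5)·(-3) + (-1)·(-10) − 80| / √(25 + 1) = |-55|/√26 = 55√26/26.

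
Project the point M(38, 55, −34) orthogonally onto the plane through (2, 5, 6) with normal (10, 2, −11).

n = (10, 2, −11), |n|² = 225, and n·M − (-36) = 900.
t = 900/225 = 4, so the foot is M − t·n = (38, 55, −34) − 4·(10, 2, −11) = (−2, 47, 10).

(-2, 47, 10)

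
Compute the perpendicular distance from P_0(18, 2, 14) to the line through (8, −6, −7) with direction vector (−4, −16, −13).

2√41

Direction vector d = (−4, −16, −13).
AP = (10, 8, 21); AP·d = -441, |AP|² = 605, |d|² = 441.
distance² = |AP|² − (AP·d)²/|d|² = 605 − 194481/441 = 164, so the distance is 2√41.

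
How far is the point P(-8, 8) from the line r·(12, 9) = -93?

23/5

The normal to the line is n = (12, 9) with |n| = 15.
|n·P − (-93)| = |-24 − (-93)| = 69, so the distance is 69/15 = 23/5.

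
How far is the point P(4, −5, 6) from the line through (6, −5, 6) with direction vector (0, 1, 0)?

Direction vector d = (0, 1, 0).
AP = (−2, 0, 0), and AP × d = (0, 0, −2).
|AP × d|² = 4 and |d|² = 1, so the distance is √4 = 2.

2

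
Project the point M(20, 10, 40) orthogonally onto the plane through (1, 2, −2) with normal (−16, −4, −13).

(-12, 2, 14)

The perpendicular from M has direction n = (−16, −4, −13): r = (20, 10, 40) + t(−16, −4, −13).
Substitute into the plane: n·(M + tn) = 2 gives -880 + 441t = 2, so t = 2.
Foot = (20, 10, 40) + 2·(−16, −4, −13) = (−12, 2, 14).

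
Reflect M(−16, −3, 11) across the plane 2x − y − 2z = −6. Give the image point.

(4, -13, -9)

n = (2, −1, −2), |n|² = 9, n·M − (-6) = -45, so t = -45/9 = -5.
Foot F = M − (-5)·n = (−6, −8, 1); the reflection is 2F − M = (4, −13, −9).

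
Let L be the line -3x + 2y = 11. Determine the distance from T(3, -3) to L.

2√13

The normal to the line is n = (-3, 2) with |n| = √13.
|n·T − 11| = |-15 − 11| = 26, so the distance is 26/√13 = 2√13.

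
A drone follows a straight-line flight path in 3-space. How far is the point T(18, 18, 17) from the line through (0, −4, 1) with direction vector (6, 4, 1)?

6√6

Direction vector d = (6, 4, 1).
AP = (18, 22, 16), and AP × d = (−42, 78, −60).
|AP × d|² = 11448 and |d|² = 53, so the distance is √(11448/53) = √216 = 6√6.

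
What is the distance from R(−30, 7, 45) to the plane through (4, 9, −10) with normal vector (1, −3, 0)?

The plane has equation n·(r − (4, 9, −10)) = 0, i.e. n·r = -23.
d = |1·(-30) + (-3)·7 − (-23)| / √(1 + 9 + 0) = |-28| / √10 = 28/√10.

28/√10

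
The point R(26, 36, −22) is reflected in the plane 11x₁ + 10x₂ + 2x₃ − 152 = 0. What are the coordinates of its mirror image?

n = (11, 10, 2), |n|² = 225, n·R − 152 = 450, so t = 450/225 = 2.
Foot F = R − 2·n = (4, 16, −26); the reflection is 2F − R = (−18, −4, −30).

(-18, -4, -30)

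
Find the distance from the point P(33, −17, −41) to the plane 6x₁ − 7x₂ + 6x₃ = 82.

Normal vector n = (6, −7, 6), and n·(33, −17, −41) − 82 = −11.
|n| = √(36 + 49 + 36) = 11, so the distance is |-11|/11 = 1.

1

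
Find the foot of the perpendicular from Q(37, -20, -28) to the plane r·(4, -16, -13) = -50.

(29, 12, -2)

n = (4, -16, -13), |n|² = 441, and n·Q − (-50) = 882.
t = 882/441 = 2, so the foot is Q − t·n = (37, -20, -28) − 2·(4, -16, -13) = (29, 12, -2).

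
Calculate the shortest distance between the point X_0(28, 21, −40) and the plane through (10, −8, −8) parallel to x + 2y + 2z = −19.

Parallel planes share the normal n = (1, 2, 2); since (10, −8, −8) lies on the plane, its equation is x + 2y + 2z = -22.
Then n·(28, 21, −40) − (−22) = 12.
|n| = √(1 + 4 + 4) = 3, so the distance is |12|/3 = 4.

4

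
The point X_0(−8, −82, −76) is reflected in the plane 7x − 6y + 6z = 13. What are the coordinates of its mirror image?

(-46/11, -938/11, -800/11)

n = (7, −6, 6), |n|² = 121, n·X_0 − 13 = -33, so t = -33/121 = -3/11.
Foot F = X_0 − (-3/11)·n = (−67/11, −920/11, −818/11); the reflection is 2F − X_0 = (−46/11, −938/11, −800/11).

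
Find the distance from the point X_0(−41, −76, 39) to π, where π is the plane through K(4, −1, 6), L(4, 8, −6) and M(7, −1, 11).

KL = (0, 9, −12) and KM = (3, 0, 5), so a normal is n = KL × KM = (45, −36, −27).
Then n·(−41, −76, 39) − 54 = −216.
|n| = √(2025 + 1296 + 729) = 45√2, so the distance is |-216|/(45√2) = 12√2/5.

12√2/5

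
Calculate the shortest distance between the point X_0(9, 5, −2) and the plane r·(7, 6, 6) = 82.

1/11

Normal vector n = (7, 6, 6), and n·(9, 5, −2) − 82 = −1.
|n| = √(49 + 36 + 36) = 11, so the distance is |-1|/11 = 1/11.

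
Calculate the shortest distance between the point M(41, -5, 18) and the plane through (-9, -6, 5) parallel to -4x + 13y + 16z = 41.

1

Parallel planes share the normal n = (-4, 13, 16); since (-9, -6, 5) lies on the plane, its equation is -4x + 13y + 16z = 38.
n = (-4, 13, 16); n·P − 38 = 21; |n| = 21; distance = 21/21 = 1.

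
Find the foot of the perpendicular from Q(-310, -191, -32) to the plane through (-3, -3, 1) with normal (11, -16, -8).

n = (11, -16, -8), |n|² = 441, and n·Q − 7 = -105.
t = -105/441 = -5/21, so the foot is Q − t·n = (-310, -191, -32) − (-5/21)·(11, -16, -8) = (-6455/21, -4091/21, -712/21).

(-6455/21, -4091/21, -712/21)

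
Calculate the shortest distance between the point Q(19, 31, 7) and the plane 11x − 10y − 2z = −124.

Normal vector n = (11, −10, −2), and n·(19, 31, 7) − (−124) = 9.
|n| = √(121 + 100 + 4) = 15, so the distance is |9|/15 = 3/5.

3/5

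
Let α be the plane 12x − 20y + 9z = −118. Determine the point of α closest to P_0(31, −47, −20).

(7, -7, -38)

n = (12, −20, 9), |n|² = 625, and n·P_0 − (-118) = 1250.
t = 1250/625 = 2, so the foot is P_0 − t·n = (31, −47, −20) − 2·(12, −20, 9) = (7, −7, −38).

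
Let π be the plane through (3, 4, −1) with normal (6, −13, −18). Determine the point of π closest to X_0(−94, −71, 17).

n = (6, −13, −18), |n|² = 529, and n·X_0 − (-16) = 69.
t = 69/529 = 3/23, so the foot is X_0 − t·n = (−94, −71, 17) − (3/23)·(6, −13, −18) = (−2180/23, −1594/23, 445/23).

(-2180/23, -1594/23, 445/23)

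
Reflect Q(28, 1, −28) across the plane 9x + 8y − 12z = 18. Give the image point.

(-8, -31, 20)

With n = (9, 8, −12), the signed offset is (n·Q − 18)/|n|² = 578/289 = 2.
Q' = Q − 2t·n = (28, 1, −28) − 4·(9, 8, −12) = (−8, −31, 20).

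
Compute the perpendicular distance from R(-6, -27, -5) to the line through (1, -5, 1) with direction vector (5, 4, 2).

Direction vector d = (5, 4, 2).
AP = (-7, -22, -6); AP·d = -135, |AP|² = 569, |d|² = 45.
distance² = |AP|² − (AP·d)²/|d|² = 569 − 18225/45 = 164, so the distance is 2√41.

2√41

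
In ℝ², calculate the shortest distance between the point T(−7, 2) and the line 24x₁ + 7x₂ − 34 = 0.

d = |24·(-7) + 7·2 − 34| / √(576 + 49) = |-188|/25 = 188/25.

188/25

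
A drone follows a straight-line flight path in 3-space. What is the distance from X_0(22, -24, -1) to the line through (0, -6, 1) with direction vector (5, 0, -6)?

2√142

Direction vector d = (5, 0, -6).
AP = (22, -18, -2), and AP × d = (108, 122, 90).
|AP × d|² = 34648 and |d|² = 61, so the distance is √(34648/61) = √568 = 2√142.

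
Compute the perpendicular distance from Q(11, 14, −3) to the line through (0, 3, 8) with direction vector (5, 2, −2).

Direction vector d = (5, 2, −2).
AP = (11, 11, −11), and AP × d = (0, −33, −33).
|AP × d|² = 2178 and |d|² = 33, so the distance is √(2178/33) = √66.

√66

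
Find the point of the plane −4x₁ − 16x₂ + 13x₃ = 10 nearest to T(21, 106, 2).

(5, 42, 54)

n = (−4, −16, 13), |n|² = 441, and n·T − 10 = -1764.
t = -1764/441 = -4, so the foot is T − t·n = (21, 106, 2) − (-4)·(−4, −16, 13) = (5, 42, 54).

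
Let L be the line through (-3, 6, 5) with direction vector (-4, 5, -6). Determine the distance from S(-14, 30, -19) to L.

√41

Direction vector d = (-4, 5, -6).
AP = (-11, 24, -24), and AP × d = (-24, 30, 41).
|AP × d|² = 3157 and |d|² = 77, so the distance is √(3157/77) = √41.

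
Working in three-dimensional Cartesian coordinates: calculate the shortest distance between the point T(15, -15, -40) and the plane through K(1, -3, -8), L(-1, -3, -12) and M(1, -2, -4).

KL = (-2, 0, -4) and KM = (0, 1, 4), so a normal is n = KL × KM = (4, 8, -2).
n = (4, 8, -2); n·P − (-4) = 24; |n| = 2√21; distance = 24/(2√21) = 12/√21.

4√21/7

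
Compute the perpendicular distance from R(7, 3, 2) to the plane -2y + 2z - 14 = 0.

Normal vector n = (0, -2, 2), and n·(7, 3, 2) - 14 = -16.
|n| = √(0 + 4 + 4) = 2√2, so the distance is |-16|/(2√2) = 4√2.

4√2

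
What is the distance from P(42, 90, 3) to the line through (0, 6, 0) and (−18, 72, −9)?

A direction vector is d = (−18, 66, −9).
AP = (42, 84, 3), and AP × d = (−954, 324, 4284).
|AP × d|² = 19367748 and |d|² = 4761, so the distance is √(19367748/4761) = √4068 = 6√113.

6√113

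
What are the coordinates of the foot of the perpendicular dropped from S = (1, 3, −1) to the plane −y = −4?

(1, 4, -1)

n = (0, −1, 0), |n|² = 1, and n·S − (-4) = 1.
t = 1/1 = 1, so the foot is S − t·n = (1, 3, −1) − 1·(0, −1, 0) = (1, 4, −1).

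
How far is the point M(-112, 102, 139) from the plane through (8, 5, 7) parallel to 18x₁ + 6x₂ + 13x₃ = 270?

6

Parallel planes share the normal n = (18, 6, 13); since (8, 5, 7) lies on the plane, its equation is 18x₁ + 6x₂ + 13x₃ = 265.
n = (18, 6, 13); n·P − 265 = 138; |n| = 23; distance = 138/23 = 6.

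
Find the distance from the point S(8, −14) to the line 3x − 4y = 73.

7/5

d = |3·8 + (-4)·(-14) − 73| / √(9 + 16) = |7|/5 = 7/5.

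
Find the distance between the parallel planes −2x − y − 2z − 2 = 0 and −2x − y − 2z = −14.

16/3

With common normal n = (−2, −1, −2) (|n| = 3), the distance is |2 − (-14)|/|n| = 16/3.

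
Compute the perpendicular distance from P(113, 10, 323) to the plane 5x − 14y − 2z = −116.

7

d = |5·113 + (-14)·10 + (-2)·323 − (-116)| / √(25 + 196 + 4) = |-105| / 15 = 7.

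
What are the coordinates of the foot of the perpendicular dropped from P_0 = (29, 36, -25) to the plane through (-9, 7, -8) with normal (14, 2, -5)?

The perpendicular from P_0 has direction n = (14, 2, -5): r = (29, 36, -25) + t(14, 2, -5).
Substitute into the plane: n·(P_0 + tn) = -72 gives 603 + 225t = -72, so t = -3.
Foot = (29, 36, -25) + (-3)·(14, 2, -5) = (-13, 30, -10).

(-13, 30, -10)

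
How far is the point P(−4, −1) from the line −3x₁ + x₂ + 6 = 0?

17/√10

d = |(-3)·(-4) + 1·(-1) − (-6)| / √(9 + 1) = |17|/√10 = 17√10/10.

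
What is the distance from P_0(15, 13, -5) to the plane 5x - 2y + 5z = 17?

n = (5, -2, 5); n·P − 17 = 7; |n| = 3√6; distance = 7/(3√6) = 7√6/18.

7√6/18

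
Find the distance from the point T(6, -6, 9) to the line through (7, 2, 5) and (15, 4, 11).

A direction vector is d = (8, 2, 6).
AP = (-1, -8, 4); AP·d = 0, |AP|² = 81, |d|² = 104.
distance² = |AP|² − (AP·d)²/|d|² = 81 − 0/104 = 81, so the distance is 9.

9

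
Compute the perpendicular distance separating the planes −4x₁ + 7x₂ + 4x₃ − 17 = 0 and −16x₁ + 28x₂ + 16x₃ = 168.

25/9

Divide the second equation by 4 to match normals: −4x₁ + 7x₂ + 4x₃ = 42.
With common normal n = (−4, 7, 4) (|n| = 9), the distance is |17 − 42|/|n| = 25/9.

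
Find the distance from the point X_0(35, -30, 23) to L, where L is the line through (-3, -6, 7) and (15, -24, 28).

2√85

A direction vector is d = (18, -18, 21).
AP = (38, -24, 16), and AP × d = (-216, -510, -252).
|AP × d|² = 370260 and |d|² = 1089, so the distance is √(370260/1089) = √340 = 2√85.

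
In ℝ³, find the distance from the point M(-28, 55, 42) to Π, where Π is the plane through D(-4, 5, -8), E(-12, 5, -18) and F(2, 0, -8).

DE = (-8, 0, -10) and DF = (6, -5, 0), so a normal is n = DE × DF = (-50, -60, 40).
Then n·(-28, 55, 42) - (-420) = 200.
|n| = √(2500 + 3600 + 1600) = 10√77, so the distance is |200|/(10√77) = 20/√77.

20/√77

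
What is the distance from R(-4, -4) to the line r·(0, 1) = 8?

The normal to the line is n = (0, 1) with |n| = 1.
|n·R − 8| = |-4 − 8| = 12, so the distance is 12/1 = 12.

12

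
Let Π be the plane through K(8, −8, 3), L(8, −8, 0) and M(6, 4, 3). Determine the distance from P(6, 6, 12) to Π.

KL = (0, 0, −3) and KM = (−2, 12, 0), so a normal is n = KL × KM = (36, 6, 0).
Then n·(6, 6, 12) − 240 = 12.
|n| = √(1296 + 36 + 0) = 6√37, so the distance is |12|/(6√37) = 2√37/37.

2/√37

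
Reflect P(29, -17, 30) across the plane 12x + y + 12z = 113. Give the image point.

With n = (12, 1, 12), the signed offset is (n·P − 113)/|n|² = 578/289 = 2.
P' = P − 2t·n = (29, -17, 30) − 4·(12, 1, 12) = (-19, -21, -18).

(-19, -21, -18)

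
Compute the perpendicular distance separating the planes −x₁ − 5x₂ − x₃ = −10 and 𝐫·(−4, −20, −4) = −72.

8√3/9

Divide the second equation by 4 to match normals: −x₁ − 5x₂ − x₃ = -18.
Both planes have normal n = (−1, −5, −1), |n| = 3√3. Any point on the first plane is at distance |(-18) − (-10)|/|n| = 8/(3√3) = 8√3/9 from the second.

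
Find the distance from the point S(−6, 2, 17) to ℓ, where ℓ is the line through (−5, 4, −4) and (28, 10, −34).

A direction vector is d = (33, 6, −30).
AP = (−1, −2, 21), and AP × d = (−66, 663, 60).
|AP × d|² = 447525 and |d|² = 2025, so the distance is √(447525/2025) = √221.

√221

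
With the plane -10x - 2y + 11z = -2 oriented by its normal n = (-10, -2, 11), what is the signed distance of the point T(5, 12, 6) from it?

-2/5

n·T − (-2) = -6.
|n| = 15, so the signed distance is -6/15 = -2/5.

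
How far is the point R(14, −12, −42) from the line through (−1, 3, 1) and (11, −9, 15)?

33√2

A direction vector is d = (12, −12, 14).
AP = (15, −15, −43), and AP × d = (−726, −726, 0).
|AP × d|² = 1054152 and |d|² = 484, so the distance is √(1054152/484) = √2178 = 33√2.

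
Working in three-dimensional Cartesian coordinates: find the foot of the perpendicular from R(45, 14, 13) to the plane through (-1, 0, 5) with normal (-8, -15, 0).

n = (-8, -15, 0), |n|² = 289, and n·R − 8 = -578.
t = -578/289 = -2, so the foot is R − t·n = (45, 14, 13) − (-2)·(-8, -15, 0) = (29, -16, 13).

(29, -16, 13)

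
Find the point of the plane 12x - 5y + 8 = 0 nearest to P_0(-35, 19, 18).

(1, 4, 18)

The perpendicular from P_0 has direction n = (12, -5, 0): r = (-35, 19, 18) + t(12, -5, 0).
Substitute into the plane: n·(P_0 + tn) = -8 gives -515 + 169t = -8, so t = 3.
Foot = (-35, 19, 18) + 3·(12, -5, 0) = (1, 4, 18).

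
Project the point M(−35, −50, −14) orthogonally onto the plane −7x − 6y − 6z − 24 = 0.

(0, -20, 16)

The perpendicular from M has direction n = (−7, −6, −6): r = (−35, −50, −14) + t(−7, −6, −6).
Substitute into the plane: n·(M + tn) = 24 gives 629 + 121t = 24, so t = -5.
Foot = (−35, −50, −14) + (-5)·(−7, −6, −6) = (0, −20, 16).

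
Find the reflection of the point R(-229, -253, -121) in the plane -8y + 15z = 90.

n = (0, -8, 15), |n|² = 289, n·R − 90 = 119, so t = 119/289 = 7/17.
Foot F = R − (7/17)·n = (-229, -4245/17, -2162/17); the reflection is 2F − R = (-229, -4189/17, -2267/17).

(-229, -4189/17, -2267/17)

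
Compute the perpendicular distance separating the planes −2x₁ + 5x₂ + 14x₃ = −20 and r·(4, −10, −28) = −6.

Divide the second equation by -2 to match normals: −2x₁ + 5x₂ + 14x₃ = 3.
Both planes have normal n = (−2, 5, 14), |n| = 15. Any point on the first plane is at distance |3 − (-20)|/|n| = 23/15 from the second.

23/15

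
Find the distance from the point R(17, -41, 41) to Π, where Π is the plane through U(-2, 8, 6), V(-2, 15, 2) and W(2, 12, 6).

UV = (0, 7, -4) and UW = (4, 4, 0), so a normal is n = UV × UW = (16, -16, -28).
n = (16, -16, -28); n·P − (-328) = 108; |n| = 36; distance = 108/36 = 3.

3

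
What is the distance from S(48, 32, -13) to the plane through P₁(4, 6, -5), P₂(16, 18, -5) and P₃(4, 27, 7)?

16/9

P₁P₂ = (12, 12, 0) and P₁P₃ = (0, 21, 12), so a normal is n = P₁P₂ × P₁P₃ = (144, -144, 252).
d = |144·48 + (-144)·32 + 252·(-13) − (-1548)| / √(20736 + 20736 + 63504) = |576| / 324 = 16/9.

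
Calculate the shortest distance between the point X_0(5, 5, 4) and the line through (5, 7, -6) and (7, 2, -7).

A direction vector is d = (2, -5, -1).
AP = (0, -2, 10), and AP × d = (52, 20, 4).
|AP × d|² = 3120 and |d|² = 30, so the distance is √(3120/30) = √104 = 2√26.

2√26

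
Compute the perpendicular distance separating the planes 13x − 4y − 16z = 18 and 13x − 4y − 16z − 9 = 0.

Both planes have normal n = (13, −4, −16), |n| = 21. Any point on the first plane is at distance |9 − 18|/|n| = 9/21 = 3/7 from the second.

3/7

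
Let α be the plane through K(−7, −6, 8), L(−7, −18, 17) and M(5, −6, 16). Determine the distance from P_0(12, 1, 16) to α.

KL = (0, −12, 9) and KM = (12, 0, 8), so a normal is n = KL × KM = (−96, 108, 144).
Then n·(12, 1, 16) − 1176 = 84.
|n| = √(9216 + 11664 + 20736) = 204, so the distance is |84|/204 = 7/17.

7/17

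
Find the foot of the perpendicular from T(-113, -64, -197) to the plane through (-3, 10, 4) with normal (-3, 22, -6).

The perpendicular from T has direction n = (-3, 22, -6): r = (-113, -64, -197) + t(-3, 22, -6).
Substitute into the plane: n·(T + tn) = 205 gives 113 + 529t = 205, so t = 4/23.
Foot = (-113, -64, -197) + (4/23)·(-3, 22, -6) = (-2611/23, -1384/23, -4555/23).

(-2611/23, -1384/23, -4555/23)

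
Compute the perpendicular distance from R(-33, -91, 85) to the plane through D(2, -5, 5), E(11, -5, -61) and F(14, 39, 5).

14/23

DE = (9, 0, -66) and DF = (12, 44, 0), so a normal is n = DE × DF = (2904, -792, 396).
d = |2904·(-33) + (-792)·(-91) + 396·85 − 11748| / √(8433216 + 627264 + 156816) = |-1848| / 3036 = 14/23.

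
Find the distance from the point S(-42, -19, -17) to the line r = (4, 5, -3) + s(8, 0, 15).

2√433

Direction vector d = (8, 0, 15).
AP = (-46, -24, -14); AP·d = -578, |AP|² = 2888, |d|² = 289.
distance² = |AP|² − (AP·d)²/|d|² = 2888 − 334084/289 = 1732, so the distance is 2√433.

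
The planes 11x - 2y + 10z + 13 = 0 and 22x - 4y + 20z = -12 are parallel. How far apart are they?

Divide the second equation by 2 to match normals: 11x - 2y + 10z = -6.
Both planes have normal n = (11, -2, 10), |n| = 15. Any point on the first plane is at distance |(-6) − (-13)|/|n| = 7/15 from the second.

7/15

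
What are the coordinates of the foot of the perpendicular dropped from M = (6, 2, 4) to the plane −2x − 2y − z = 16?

(-2, -6, 0)

The perpendicular from M has direction n = (−2, −2, −1): r = (6, 2, 4) + μ(−2, −2, −1).
Substitute into the plane: n·(M + μn) = 16 gives -20 + 9μ = 16, so μ = 4.
Foot = (6, 2, 4) + 4·(−2, −2, −1) = (−2, −6, 0).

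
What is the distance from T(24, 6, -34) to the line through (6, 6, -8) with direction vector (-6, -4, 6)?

Direction vector d = (-6, -4, 6).
AP = (18, 0, -26); AP·d = -264, |AP|² = 1000, |d|² = 88.
distance² = |AP|² − (AP·d)²/|d|² = 1000 − 69696/88 = 208, so the distance is 4√13.

4√13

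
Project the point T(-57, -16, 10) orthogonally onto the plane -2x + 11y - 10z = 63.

(-59, -5, 0)

n = (-2, 11, -10), |n|² = 225, and n·T − 63 = -225.
t = -225/225 = -1, so the foot is T − t·n = (-57, -16, 10) − (-1)·(-2, 11, -10) = (-59, -5, 0).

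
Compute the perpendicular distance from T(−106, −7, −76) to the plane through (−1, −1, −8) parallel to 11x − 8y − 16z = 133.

Parallel planes share the normal n = (11, −8, −16); since (−1, −1, −8) lies on the plane, its equation is 11x − 8y − 16z = 125.
n = (11, −8, −16); n·P − 125 = -19; |n| = 21; distance = 19/21.

19/21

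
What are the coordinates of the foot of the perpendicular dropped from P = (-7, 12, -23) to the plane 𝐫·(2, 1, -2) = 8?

(-15, 8, -15)

n = (2, 1, -2), |n|² = 9, and n·P − 8 = 36.
t = 36/9 = 4, so the foot is P − t·n = (-7, 12, -23) − 4·(2, 1, -2) = (-15, 8, -15).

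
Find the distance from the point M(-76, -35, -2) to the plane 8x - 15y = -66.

Normal vector n = (8, -15, 0), and n·(-76, -35, -2) - (-66) = -17.
|n| = √(64 + 225 + 0) = 17, so the distance is |-17|/17 = 1.

1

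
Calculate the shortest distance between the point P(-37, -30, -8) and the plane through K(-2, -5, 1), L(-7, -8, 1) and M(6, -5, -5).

8√2/5

KL = (-5, -3, 0) and KM = (8, 0, -6), so a normal is n = KL × KM = (18, -30, 24).
n = (18, -30, 24); n·P − 138 = -96; |n| = 30√2; distance = 96/(30√2) = 8√2/5.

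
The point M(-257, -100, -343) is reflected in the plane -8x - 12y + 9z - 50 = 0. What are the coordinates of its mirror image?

n = (-8, -12, 9), |n|² = 289, n·M − 50 = 119, so t = 119/289 = 7/17.
Foot F = M − (7/17)·n = (-4313/17, -1616/17, -5894/17); the reflection is 2F − M = (-4257/17, -1532/17, -5957/17).

(-4257/17, -1532/17, -5957/17)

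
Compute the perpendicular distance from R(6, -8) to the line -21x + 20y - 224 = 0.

The normal to the line is n = (-21, 20) with |n| = 29.
|n·R − 224| = |-286 − 224| = 510, so the distance is 510/29.

510/29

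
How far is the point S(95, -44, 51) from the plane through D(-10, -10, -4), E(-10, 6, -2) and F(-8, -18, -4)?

6

DE = (0, 16, 2) and DF = (2, -8, 0), so a normal is n = DE × DF = (16, 4, -32).
d = |16·95 + 4·(-44) + (-32)·51 − (-72)| / √(256 + 16 + 1024) = |-216| / 36 = 6.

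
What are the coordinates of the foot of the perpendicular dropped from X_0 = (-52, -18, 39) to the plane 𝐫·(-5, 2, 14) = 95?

(-37, -24, -3)

The perpendicular from X_0 has direction n = (-5, 2, 14): r = (-52, -18, 39) + λ(-5, 2, 14).
Substitute into the plane: n·(X_0 + λn) = 95 gives 770 + 225λ = 95, so λ = -3.
Foot = (-52, -18, 39) + (-3)·(-5, 2, 14) = (-37, -24, -3).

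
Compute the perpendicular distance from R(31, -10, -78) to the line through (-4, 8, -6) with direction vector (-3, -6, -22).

2√493

Direction vector d = (-3, -6, -22).
AP = (35, -18, -72); AP·d = 1587, |AP|² = 6733, |d|² = 529.
distance² = |AP|² − (AP·d)²/|d|² = 6733 − 2518569/529 = 1972, so the distance is 2√493.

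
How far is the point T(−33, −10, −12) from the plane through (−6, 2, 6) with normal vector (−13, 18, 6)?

27/23

The plane has equation n·(r − (−6, 2, 6)) = 0, i.e. n·r = 150.
n = (−13, 18, 6); n·P − 150 = 27; |n| = 23; distance = 27/23.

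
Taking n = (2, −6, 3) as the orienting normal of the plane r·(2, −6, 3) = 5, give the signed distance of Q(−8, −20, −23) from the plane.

n·Q − 5 = 30.
|n| = 7, so the signed distance is 30/7.

30/7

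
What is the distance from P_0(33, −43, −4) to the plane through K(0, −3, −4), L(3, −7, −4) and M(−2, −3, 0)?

12/√29

KL = (3, −4, 0) and KM = (−2, 0, 4), so a normal is n = KL × KM = (−16, −12, −8).
n = (−16, −12, −8); n·P − 68 = -48; |n| = 4√29; distance = 48/(4√29) = 12√29/29.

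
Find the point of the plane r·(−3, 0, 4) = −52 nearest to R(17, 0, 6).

The perpendicular from R has direction n = (−3, 0, 4): r = (17, 0, 6) + μ(−3, 0, 4).
Substitute into the plane: n·(R + μn) = -52 gives -27 + 25μ = -52, so μ = -1.
Foot = (17, 0, 6) + (-1)·(−3, 0, 4) = (20, 0, 2).

(20, 0, 2)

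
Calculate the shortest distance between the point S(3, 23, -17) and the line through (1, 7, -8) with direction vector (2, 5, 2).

Direction vector d = (2, 5, 2).
AP = (2, 16, -9), and AP × d = (77, -22, -22).
|AP × d|² = 6897 and |d|² = 33, so the distance is √(6897/33) = √209.

√209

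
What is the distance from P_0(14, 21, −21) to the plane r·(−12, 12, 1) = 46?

Normal vector n = (−12, 12, 1), and n·(14, 21, −21) − 46 = 17.
|n| = √(144 + 144 + 1) = 17, so the distance is |17|/17 = 1.

1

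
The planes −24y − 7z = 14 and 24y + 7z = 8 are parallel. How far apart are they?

Divide the second equation by -1 to match normals: −24y − 7z = -8.
Both planes have normal n = (0, −24, −7), |n| = 25. Any point on the first plane is at distance |(-8) − 14|/|n| = 22/25 from the second.

22/25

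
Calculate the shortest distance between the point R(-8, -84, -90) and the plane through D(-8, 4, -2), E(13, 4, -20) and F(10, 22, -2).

DE = (21, 0, -18) and DF = (18, 18, 0), so a normal is n = DE × DF = (324, -324, 378).
Then n·(-8, -84, -90) - (-4644) = -4752.
|n| = √(104976 + 104976 + 142884) = 594, so the distance is |-4752|/594 = 8.

8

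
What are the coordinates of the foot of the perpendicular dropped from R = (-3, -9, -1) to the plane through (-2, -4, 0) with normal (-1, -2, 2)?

(-2, -7, -3)

The perpendicular from R has direction n = (-1, -2, 2): r = (-3, -9, -1) + λ(-1, -2, 2).
Substitute into the plane: n·(R + λn) = 10 gives 19 + 9λ = 10, so λ = -1.
Foot = (-3, -9, -1) + (-1)·(-1, -2, 2) = (-2, -7, -3).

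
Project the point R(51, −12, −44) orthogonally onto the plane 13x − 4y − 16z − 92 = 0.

The perpendicular from R has direction n = (13, −4, −16): r = (51, −12, −44) + μ(13, −4, −16).
Substitute into the plane: n·(R + μn) = 92 gives 1415 + 441μ = 92, so μ = -3.
Foot = (51, −12, −44) + (-3)·(13, −4, −16) = (12, 0, 4).

(12, 0, 4)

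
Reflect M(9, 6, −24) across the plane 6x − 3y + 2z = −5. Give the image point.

n = (6, −3, 2), |n|² = 49, n·M − (-5) = -7, so t = -7/49 = -1/7.
Foot F = M − (-1/7)·n = (69/7, 39/7, −166/7); the reflection is 2F − M = (75/7, 36/7, −164/7).

(75/7, 36/7, -164/7)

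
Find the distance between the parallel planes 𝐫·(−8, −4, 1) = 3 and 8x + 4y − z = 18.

7/3

Divide the second equation by -1 to match normals: −8x − 4y + z = -18.
Both planes have normal n = (−8, −4, 1), |n| = 9. Any point on the first plane is at distance |(-18) − 3|/|n| = 21/9 = 7/3 from the second.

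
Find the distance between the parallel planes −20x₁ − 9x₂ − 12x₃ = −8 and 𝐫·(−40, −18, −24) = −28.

6/25

Divide the second equation by 2 to match normals: −20x₁ − 9x₂ − 12x₃ = -14.
Both planes have normal n = (−20, −9, −12), |n| = 25. Any point on the first plane is at distance |(-14) − (-8)|/|n| = 6/25 from the second.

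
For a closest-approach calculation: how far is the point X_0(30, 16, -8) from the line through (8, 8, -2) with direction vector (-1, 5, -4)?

Direction vector d = (-1, 5, -4).
AP = (22, 8, -6), and AP × d = (-2, 94, 118).
|AP × d|² = 22764 and |d|² = 42, so the distance is √(22764/42) = √542.

√542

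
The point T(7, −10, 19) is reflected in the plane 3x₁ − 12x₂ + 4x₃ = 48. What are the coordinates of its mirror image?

n = (3, −12, 4), |n|² = 169, n·T − 48 = 169, so t = 169/169 = 1.
Foot F = T − 1·n = (4, 2, 15); the reflection is 2F − T = (1, 14, 11).

(1, 14, 11)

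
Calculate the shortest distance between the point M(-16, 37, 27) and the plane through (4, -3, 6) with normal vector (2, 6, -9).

1

The plane has equation n·(r − (4, -3, 6)) = 0, i.e. n·r = -64.
Then n·(-16, 37, 27) - (-64) = 11.
|n| = √(4 + 36 + 81) = 11, so the distance is |11|/11 = 1.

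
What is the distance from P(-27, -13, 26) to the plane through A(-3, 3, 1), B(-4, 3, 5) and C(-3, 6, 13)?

7/√33

AB = (-1, 0, 4) and AC = (0, 3, 12), so a normal is n = AB × AC = (-12, 12, -3).
Then n·(-27, -13, 26) - 69 = 21.
|n| = √(144 + 144 + 9) = 3√33, so the distance is |21|/(3√33) = 7√33/33.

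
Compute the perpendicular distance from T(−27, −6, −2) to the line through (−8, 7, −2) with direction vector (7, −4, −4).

Direction vector d = (7, −4, −4).
AP = (−19, −13, 0); AP·d = -81, |AP|² = 530, |d|² = 81.
distance² = |AP|² − (AP·d)²/|d|² = 530 − 6561/81 = 449, so the distance is √449.

√449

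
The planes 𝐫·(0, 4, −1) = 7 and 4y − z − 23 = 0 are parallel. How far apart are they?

16√17/17

With common normal n = (0, 4, −1) (|n| = √17), the distance is |7 − 23|/|n| = 16/√17 = 16√17/17.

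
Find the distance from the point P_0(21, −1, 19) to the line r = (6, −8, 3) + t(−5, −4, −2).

5√5

Direction vector d = (−5, −4, −2).
AP = (15, 7, 16); AP·d = -135, |AP|² = 530, |d|² = 45.
distance² = |AP|² − (AP·d)²/|d|² = 530 − 18225/45 = 125, so the distance is 5√5.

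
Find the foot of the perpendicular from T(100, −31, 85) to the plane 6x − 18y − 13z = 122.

(2318/23, -767/23, 1916/23)

The perpendicular from T has direction n = (6, −18, −13): r = (100, −31, 85) + μ(6, −18, −13).
Substitute into the plane: n·(T + μn) = 122 gives 53 + 529μ = 122, so μ = 3/23.
Foot = (100, −31, 85) + (3/23)·(6, −18, −13) = (2318/23, −767/23, 1916/23).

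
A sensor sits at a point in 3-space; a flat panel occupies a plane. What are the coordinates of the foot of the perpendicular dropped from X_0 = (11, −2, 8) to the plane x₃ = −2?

(11, -2, -2)

n = (0, 0, 1), |n|² = 1, and n·X_0 − (-2) = 10.
t = 10/1 = 10, so the foot is X_0 − t·n = (11, −2, 8) − 10·(0, 0, 1) = (11, −2, −2).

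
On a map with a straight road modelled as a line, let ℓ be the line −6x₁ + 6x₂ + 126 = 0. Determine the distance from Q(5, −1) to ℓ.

15√2/2

The normal to the line is n = (−6, 6) with |n| = 6√2.
|n·Q − (-126)| = |-36 − (-126)| = 90, so the distance is 90/(6√2) = 15√2/2.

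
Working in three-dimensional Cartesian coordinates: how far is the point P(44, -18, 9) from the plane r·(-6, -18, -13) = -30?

27/23

Normal vector n = (-6, -18, -13), and n·(44, -18, 9) - (-30) = -27.
|n| = √(36 + 324 + 169) = 23, so the distance is |-27|/23 = 27/23.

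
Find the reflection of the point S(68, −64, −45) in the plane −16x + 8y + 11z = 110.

With n = (−16, 8, 11), the signed offset is (n·S − 110)/|n|² = -2205/441 = -5.
S' = S − 2t·n = (68, −64, −45) − (-10)·(−16, 8, 11) = (−92, 16, 65).

(-92, 16, 65)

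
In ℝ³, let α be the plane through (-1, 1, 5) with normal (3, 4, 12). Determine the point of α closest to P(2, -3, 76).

(-13, -23, 16)

n = (3, 4, 12), |n|² = 169, and n·P − 61 = 845.
t = 845/169 = 5, so the foot is P − t·n = (2, -3, 76) − 5·(3, 4, 12) = (-13, -23, 16).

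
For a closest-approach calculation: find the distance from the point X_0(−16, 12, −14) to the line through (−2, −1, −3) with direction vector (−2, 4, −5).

Direction vector d = (−2, 4, −5).
AP = (−14, 13, −11), and AP × d = (−21, −48, −30).
|AP × d|² = 3645 and |d|² = 45, so the distance is √(3645/45) = √81 = 9.

9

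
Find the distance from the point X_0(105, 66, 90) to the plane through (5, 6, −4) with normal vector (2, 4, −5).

The plane has equation n·(r − (5, 6, −4)) = 0, i.e. n·r = 54.
Then n·(105, 66, 90) − 54 = −30.
|n| = √(4 + 16 + 25) = 3√5, so the distance is |-30|/(3√5) = 2√5.

2√5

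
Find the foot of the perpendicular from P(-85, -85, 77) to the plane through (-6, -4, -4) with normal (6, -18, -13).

(-1937/23, -2009/23, 1732/23)

n = (6, -18, -13), |n|² = 529, and n·P − 88 = -69.
t = -69/529 = -3/23, so the foot is P − t·n = (-85, -85, 77) − (-3/23)·(6, -18, -13) = (-1937/23, -2009/23, 1732/23).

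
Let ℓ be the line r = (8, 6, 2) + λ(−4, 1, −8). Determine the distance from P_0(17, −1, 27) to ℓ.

Direction vector d = (−4, 1, −8).
AP = (9, −7, 25), and AP × d = (31, −28, −19).
|AP × d|² = 2106 and |d|² = 81, so the distance is √(2106/81) = √26.

√26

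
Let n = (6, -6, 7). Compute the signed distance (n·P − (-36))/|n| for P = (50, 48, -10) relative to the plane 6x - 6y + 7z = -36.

n·P − (-36) = -22.
|n| = 11, so the signed distance is -22/11 = -2.

-2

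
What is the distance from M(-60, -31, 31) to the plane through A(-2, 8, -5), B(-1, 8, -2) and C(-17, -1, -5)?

15/√35

AB = (1, 0, 3) and AC = (-15, -9, 0), so a normal is n = AB × AC = (27, -45, -9).
n = (27, -45, -9); n·P − (-369) = -135; |n| = 9√35; distance = 135/(9√35) = 15/√35.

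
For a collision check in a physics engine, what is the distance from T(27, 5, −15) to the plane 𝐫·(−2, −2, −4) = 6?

Normal vector n = (−2, −2, −4), and n·(27, 5, −15) − 6 = −10.
|n| = √(4 + 4 + 16) = 2√6, so the distance is |-10|/(2√6) = 5√6/6.

5√6/6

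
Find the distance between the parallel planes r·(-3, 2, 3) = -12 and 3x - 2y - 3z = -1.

Divide the second equation by -1 to match normals: -3x + 2y + 3z = 1.
With common normal n = (-3, 2, 3) (|n| = √22), the distance is |(-12) − 1|/|n| = 13/√22.

13/√22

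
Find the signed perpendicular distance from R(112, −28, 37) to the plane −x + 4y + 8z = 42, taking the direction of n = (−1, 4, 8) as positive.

10/3

n·R − 42 = 30.
|n| = 9, so the signed distance is 30/9 = 10/3.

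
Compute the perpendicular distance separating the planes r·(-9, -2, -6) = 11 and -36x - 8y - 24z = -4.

Divide the second equation by 4 to match normals: -9x - 2y - 6z = -1.
Both planes have normal n = (-9, -2, -6), |n| = 11. Any point on the first plane is at distance |(-1) − 11|/|n| = 12/11 from the second.

12/11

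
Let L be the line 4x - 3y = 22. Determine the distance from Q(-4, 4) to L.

10

The normal to the line is n = (4, -3) with |n| = 5.
|n·Q − 22| = |-28 − 22| = 50, so the distance is 50/5 = 10.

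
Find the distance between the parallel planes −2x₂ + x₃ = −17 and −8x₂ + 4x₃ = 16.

Divide the second equation by 4 to match normals: −2x₂ + x₃ = 4.
Both planes have normal n = (0, −2, 1), |n| = √5. Any point on the first plane is at distance |4 − (-17)|/|n| = 21/√5 = 21√5/5 from the second.

21√5/5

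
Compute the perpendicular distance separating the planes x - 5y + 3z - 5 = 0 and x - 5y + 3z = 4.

With common normal n = (1, -5, 3) (|n| = √35), the distance is |5 − 4|/|n| = 1/√35.

1/√35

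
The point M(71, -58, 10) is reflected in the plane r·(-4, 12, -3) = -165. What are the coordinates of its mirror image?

(31, 62, -20)

n = (-4, 12, -3), |n|² = 169, n·M − (-165) = -845, so t = -845/169 = -5.
Foot F = M − (-5)·n = (51, 2, -5); the reflection is 2F − M = (31, 62, -20).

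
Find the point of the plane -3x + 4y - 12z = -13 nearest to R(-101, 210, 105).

The perpendicular from R has direction n = (-3, 4, -12): r = (-101, 210, 105) + μ(-3, 4, -12).
Substitute into the plane: n·(R + μn) = -13 gives -117 + 169μ = -13, so μ = 8/13.
Foot = (-101, 210, 105) + (8/13)·(-3, 4, -12) = (-1337/13, 2762/13, 1269/13).

(-1337/13, 2762/13, 1269/13)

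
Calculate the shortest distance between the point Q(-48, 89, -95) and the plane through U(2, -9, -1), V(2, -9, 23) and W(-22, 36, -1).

UV = (0, 0, 24) and UW = (-24, 45, 0), so a normal is n = UV × UW = (-1080, -576, 0).
n = (-1080, -576, 0); n·P − 3024 = -2448; |n| = 1224; distance = 2448/1224 = 2.

2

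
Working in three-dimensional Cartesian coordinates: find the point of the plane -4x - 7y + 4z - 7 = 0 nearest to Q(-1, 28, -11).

The perpendicular from Q has direction n = (-4, -7, 4): r = (-1, 28, -11) + t(-4, -7, 4).
Substitute into the plane: n·(Q + tn) = 7 gives -236 + 81t = 7, so t = 3.
Foot = (-1, 28, -11) + 3·(-4, -7, 4) = (-13, 7, 1).

(-13, 7, 1)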